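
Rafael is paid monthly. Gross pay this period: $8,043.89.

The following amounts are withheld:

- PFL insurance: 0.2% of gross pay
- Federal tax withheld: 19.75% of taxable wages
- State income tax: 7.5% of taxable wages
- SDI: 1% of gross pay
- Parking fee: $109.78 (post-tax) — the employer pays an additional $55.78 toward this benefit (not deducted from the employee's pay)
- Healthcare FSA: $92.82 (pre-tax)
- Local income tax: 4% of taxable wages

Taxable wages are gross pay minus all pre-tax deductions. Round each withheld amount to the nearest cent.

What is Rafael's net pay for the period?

$5,260.05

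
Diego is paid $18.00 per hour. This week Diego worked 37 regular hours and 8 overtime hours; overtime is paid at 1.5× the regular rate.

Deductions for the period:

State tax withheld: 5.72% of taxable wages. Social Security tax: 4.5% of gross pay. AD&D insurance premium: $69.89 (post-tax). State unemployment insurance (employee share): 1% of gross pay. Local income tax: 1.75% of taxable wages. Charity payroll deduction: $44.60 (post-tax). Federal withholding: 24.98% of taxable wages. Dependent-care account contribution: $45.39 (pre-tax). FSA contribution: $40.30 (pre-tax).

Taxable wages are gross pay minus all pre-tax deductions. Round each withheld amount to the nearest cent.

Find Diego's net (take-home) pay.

Regular pay: 37 × $18.00 = $666.00
Overtime pay: 8 × $18.00 × 1.5 = $216.00
Gross pay = $666.00 + $216.00 = $882.00
FSA contribution: $40.30
Dependent-care account contribution: $45.39
Pre-tax total = $40.30 + $45.39 = $85.69
Taxable wages = $882.00 − $85.69 = $796.31
Local income tax: $796.31 × 0.0175 = $13.94
State tax withheld: $796.31 × 0.0572 = $45.55
Federal withholding: $796.31 × 0.2498 = $198.92
State unemployment insurance (employee share): $882.00 × 0.01 = $8.82
Social Security tax: $882.00 × 0.045 = $39.69
AD&D insurance premium: $69.89
Charity payroll deduction: $44.60
Total deductions = $40.30 + $45.39 + $13.94 + $45.55 + $198.92 + $8.82 + $39.69 + $69.89 + $44.60 = $507.10
Net pay = $882.00 − $507.10 = $374.90

$374.90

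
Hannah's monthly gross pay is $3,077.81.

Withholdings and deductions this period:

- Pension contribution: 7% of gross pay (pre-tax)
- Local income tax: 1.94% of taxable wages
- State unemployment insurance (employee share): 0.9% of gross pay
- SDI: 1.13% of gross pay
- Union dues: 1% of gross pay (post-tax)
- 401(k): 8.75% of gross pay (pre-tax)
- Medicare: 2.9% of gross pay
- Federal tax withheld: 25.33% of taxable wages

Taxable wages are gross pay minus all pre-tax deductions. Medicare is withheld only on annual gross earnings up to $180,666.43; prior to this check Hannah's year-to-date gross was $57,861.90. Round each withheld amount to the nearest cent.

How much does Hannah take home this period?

Pension contribution: $3,077.81 × 0.07 = $215.45
401(k): $3,077.81 × 0.0875 = $269.31
Pre-tax total = $215.45 + $269.31 = $484.76
Taxable wages = $3,077.81 − $484.76 = $2,593.05
Federal tax withheld: $2,593.05 × 0.2533 = $656.82
Local income tax: $2,593.05 × 0.0194 = $50.31
SDI: $3,077.81 × 0.0113 = $34.78
Medicare: cap not yet reached, full $3,077.81 is subject → $3,077.81 × 0.029 = $89.26
State unemployment insurance (employee share): $3,077.81 × 0.009 = $27.70
Union dues: $3,077.81 × 0.01 = $30.78
Total deductions = $215.45 + $269.31 + $656.82 + $50.31 + $34.78 + $89.26 + $27.70 + $30.78 = $1,374.41
Net pay = $3,077.81 − $1,374.41 = $1,703.40

$1,703.40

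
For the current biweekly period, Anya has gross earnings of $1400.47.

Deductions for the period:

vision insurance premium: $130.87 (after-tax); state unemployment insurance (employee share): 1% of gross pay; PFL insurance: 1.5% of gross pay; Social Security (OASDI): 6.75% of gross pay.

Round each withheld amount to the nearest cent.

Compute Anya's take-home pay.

$1140.06

State unemployment insurance (employee share): $1400.47 × 0.01 = $14.00
PFL insurance: $1400.47 × 0.015 = $21.01
Social Security (OASDI): $1400.47 × 0.0675 = $94.53
Vision insurance premium: $130.87
Total deductions = $14.00 + $21.01 + $94.53 + $130.87 = $260.41
Net pay = $1400.47 − $260.41 = $1140.06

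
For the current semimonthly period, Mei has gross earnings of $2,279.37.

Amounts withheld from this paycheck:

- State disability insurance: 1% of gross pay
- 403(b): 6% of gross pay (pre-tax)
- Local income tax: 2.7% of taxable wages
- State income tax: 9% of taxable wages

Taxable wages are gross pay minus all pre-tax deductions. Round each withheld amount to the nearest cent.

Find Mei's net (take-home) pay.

$1,869.14

403(b): $2,279.37 × 0.06 = $136.76
Taxable wages = $2,279.37 − $136.76 = $2,142.61
Local income tax: $2,142.61 × 0.027 = $57.85
State income tax: $2,142.61 × 0.09 = $192.83
State disability insurance: $2,279.37 × 0.01 = $22.79
Total deductions = $136.76 + $57.85 + $192.83 + $22.79 = $410.23
Net pay = $2,279.37 − $410.23 = $1,869.14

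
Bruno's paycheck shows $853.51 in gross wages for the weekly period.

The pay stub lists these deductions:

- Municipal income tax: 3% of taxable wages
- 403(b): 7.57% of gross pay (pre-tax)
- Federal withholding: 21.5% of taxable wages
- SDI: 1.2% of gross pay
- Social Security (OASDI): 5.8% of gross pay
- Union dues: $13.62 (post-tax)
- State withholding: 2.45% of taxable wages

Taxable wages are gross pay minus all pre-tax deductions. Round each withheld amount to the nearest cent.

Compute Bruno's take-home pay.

403(b): $853.51 × 0.0757 = $64.61
Taxable wages = $853.51 − $64.61 = $788.90
Federal withholding: $788.90 × 0.215 = $169.61
Municipal income tax: $788.90 × 0.03 = $23.67
State withholding: $788.90 × 0.0245 = $19.33
SDI: $853.51 × 0.012 = $10.24
Social Security (OASDI): $853.51 × 0.058 = $49.50
Union dues: $13.62
Total deductions = $64.61 + $169.61 + $23.67 + $19.33 + $10.24 + $49.50 + $13.62 = $350.58
Net pay = $853.51 − $350.58 = $502.93

$502.93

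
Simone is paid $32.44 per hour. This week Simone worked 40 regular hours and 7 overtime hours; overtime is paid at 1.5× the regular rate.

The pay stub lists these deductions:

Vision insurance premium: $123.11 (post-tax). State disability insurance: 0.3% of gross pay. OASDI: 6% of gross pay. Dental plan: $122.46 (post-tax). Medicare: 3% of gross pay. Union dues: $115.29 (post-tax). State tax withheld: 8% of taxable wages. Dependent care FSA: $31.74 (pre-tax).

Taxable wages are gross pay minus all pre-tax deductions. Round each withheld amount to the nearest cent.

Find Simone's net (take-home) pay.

Regular pay: 40 × $32.44 = $1,297.60
Overtime pay: 7 × $32.44 × 1.5 = $340.62
Gross pay = $1,297.60 + $340.62 = $1,638.22
Dependent care FSA: $31.74
Taxable wages = $1,638.22 − $31.74 = $1,606.48
State tax withheld: $1,606.48 × 0.08 = $128.52
State disability insurance: $1,638.22 × 0.003 = $4.91
OASDI: $1,638.22 × 0.06 = $98.29
Medicare: $1,638.22 × 0.03 = $49.15
Dental plan: $122.46
Vision insurance premium: $123.11
Union dues: $115.29
Total deductions = $31.74 + $128.52 + $4.91 + $98.29 + $49.15 + $122.46 + $123.11 + $115.29 = $673.47
Net pay = $1,638.22 − $673.47 = $964.75

$964.75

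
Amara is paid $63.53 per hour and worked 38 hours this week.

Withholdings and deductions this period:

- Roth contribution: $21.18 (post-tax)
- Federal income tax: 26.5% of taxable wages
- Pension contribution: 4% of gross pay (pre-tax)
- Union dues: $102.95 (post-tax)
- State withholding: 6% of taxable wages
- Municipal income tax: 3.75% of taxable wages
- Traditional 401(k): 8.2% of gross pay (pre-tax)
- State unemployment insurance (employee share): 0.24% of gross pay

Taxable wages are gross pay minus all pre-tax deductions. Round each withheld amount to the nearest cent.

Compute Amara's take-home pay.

$1,221.32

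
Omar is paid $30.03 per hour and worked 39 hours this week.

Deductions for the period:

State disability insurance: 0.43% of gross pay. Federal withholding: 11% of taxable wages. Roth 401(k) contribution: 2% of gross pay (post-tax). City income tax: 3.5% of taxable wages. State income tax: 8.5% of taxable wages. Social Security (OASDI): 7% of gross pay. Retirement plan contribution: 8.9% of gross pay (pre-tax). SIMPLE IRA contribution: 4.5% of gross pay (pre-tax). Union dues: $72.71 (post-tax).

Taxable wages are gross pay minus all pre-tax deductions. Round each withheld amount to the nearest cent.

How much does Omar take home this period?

Gross pay: 39 × $30.03 = $1171.17
Retirement plan contribution: $1171.17 × 0.089 = $104.23
SIMPLE IRA contribution: $1171.17 × 0.045 = $52.70
Pre-tax total = $104.23 + $52.70 = $156.93
Taxable wages = $1171.17 − $156.93 = $1014.24
State income tax: $1014.24 × 0.085 = $86.21
City income tax: $1014.24 × 0.035 = $35.50
Federal withholding: $1014.24 × 0.11 = $111.57
Social Security (OASDI): $1171.17 × 0.07 = $81.98
State disability insurance: $1171.17 × 0.0043 = $5.04
Union dues: $72.71
Roth 401(k) contribution: $1171.17 × 0.02 = $23.42
Total deductions = $104.23 + $52.70 + $86.21 + $35.50 + $111.57 + $81.98 + $5.04 + $72.71 + $23.42 = $573.36
Net pay = $1171.17 − $573.36 = $597.81

$597.81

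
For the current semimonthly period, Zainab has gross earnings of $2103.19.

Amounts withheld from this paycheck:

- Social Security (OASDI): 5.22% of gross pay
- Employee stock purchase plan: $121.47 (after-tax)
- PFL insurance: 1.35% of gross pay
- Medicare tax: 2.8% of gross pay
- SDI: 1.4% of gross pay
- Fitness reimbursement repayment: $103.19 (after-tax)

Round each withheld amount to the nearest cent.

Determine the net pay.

Medicare tax: $2103.19 × 0.028 = $58.89
PFL insurance: $2103.19 × 0.0135 = $28.39
Social Security (OASDI): $2103.19 × 0.0522 = $109.79
SDI: $2103.19 × 0.014 = $29.44
Fitness reimbursement repayment: $103.19
Employee stock purchase plan: $121.47
Total deductions = $58.89 + $28.39 + $109.79 + $29.44 + $103.19 + $121.47 = $451.17
Net pay = $2103.19 − $451.17 = $1652.02

$1652.02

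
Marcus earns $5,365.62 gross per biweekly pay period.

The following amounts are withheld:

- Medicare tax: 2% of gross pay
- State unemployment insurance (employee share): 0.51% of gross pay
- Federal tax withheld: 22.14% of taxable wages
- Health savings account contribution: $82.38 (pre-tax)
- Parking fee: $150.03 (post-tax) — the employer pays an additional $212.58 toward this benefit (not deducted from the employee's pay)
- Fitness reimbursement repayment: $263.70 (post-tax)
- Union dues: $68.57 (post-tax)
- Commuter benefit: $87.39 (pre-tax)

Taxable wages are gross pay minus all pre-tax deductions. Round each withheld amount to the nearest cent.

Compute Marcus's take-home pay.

$3,428.52

Commuter benefit: $87.39
Health savings account contribution: $82.38
Pre-tax total = $87.39 + $82.38 = $169.77
Taxable wages = $5,365.62 − $169.77 = $5,195.85
Federal tax withheld: $5,195.85 × 0.2214 = $1,150.36
Medicare tax: $5,365.62 × 0.02 = $107.31
State unemployment insurance (employee share): $5,365.62 × 0.0051 = $27.36
Union dues: $68.57
Fitness reimbursement repayment: $263.70
Parking fee: $150.03
(Employer's $212.58 toward parking fee is not withheld from the employee.)
Total deductions = $87.39 + $82.38 + $1,150.36 + $107.31 + $27.36 + $68.57 + $263.70 + $150.03 = $1,937.10
Net pay = $5,365.62 − $1,937.10 = $3,428.52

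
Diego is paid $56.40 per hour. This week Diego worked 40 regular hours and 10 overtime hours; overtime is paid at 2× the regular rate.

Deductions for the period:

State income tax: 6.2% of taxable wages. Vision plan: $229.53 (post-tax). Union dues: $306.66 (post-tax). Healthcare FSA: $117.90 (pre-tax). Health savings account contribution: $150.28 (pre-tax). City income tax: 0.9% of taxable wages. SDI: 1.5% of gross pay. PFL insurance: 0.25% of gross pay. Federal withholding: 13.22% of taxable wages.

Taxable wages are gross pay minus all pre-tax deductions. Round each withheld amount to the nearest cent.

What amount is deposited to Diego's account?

Regular pay: 40 × $56.40 = $2,256.00
Overtime pay: 10 × $56.40 × 2 = $1,128.00
Gross pay = $2,256.00 + $1,128.00 = $3,384.00
Health savings account contribution: $150.28
Healthcare FSA: $117.90
Pre-tax total = $150.28 + $117.90 = $268.18
Taxable wages = $3,384.00 − $268.18 = $3,115.82
State income tax: $3,115.82 × 0.062 = $193.18
Federal withholding: $3,115.82 × 0.1322 = $411.91
City income tax: $3,115.82 × 0.009 = $28.04
PFL insurance: $3,384.00 × 0.0025 = $8.46
SDI: $3,384.00 × 0.015 = $50.76
Union dues: $306.66
Vision plan: $229.53
Total deductions = $150.28 + $117.90 + $193.18 + $411.91 + $28.04 + $8.46 + $50.76 + $306.66 + $229.53 = $1,496.72
Net pay = $3,384.00 − $1,496.72 = $1,887.28

$1,887.28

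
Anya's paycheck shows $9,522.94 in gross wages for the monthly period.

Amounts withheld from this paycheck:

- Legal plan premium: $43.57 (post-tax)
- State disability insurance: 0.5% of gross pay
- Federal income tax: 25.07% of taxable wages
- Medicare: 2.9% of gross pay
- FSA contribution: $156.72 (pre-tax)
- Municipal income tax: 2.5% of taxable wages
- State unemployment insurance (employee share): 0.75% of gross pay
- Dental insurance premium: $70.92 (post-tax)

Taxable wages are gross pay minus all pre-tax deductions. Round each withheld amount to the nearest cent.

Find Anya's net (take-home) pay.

$6,274.26

FSA contribution: $156.72
Taxable wages = $9,522.94 − $156.72 = $9,366.22
Municipal income tax: $9,366.22 × 0.025 = $234.16
Federal income tax: $9,366.22 × 0.2507 = $2,348.11
State disability insurance: $9,522.94 × 0.005 = $47.61
State unemployment insurance (employee share): $9,522.94 × 0.0075 = $71.42
Medicare: $9,522.94 × 0.029 = $276.17
Legal plan premium: $43.57
Dental insurance premium: $70.92
Total deductions = $156.72 + $234.16 + $2,348.11 + $47.61 + $71.42 + $276.17 + $43.57 + $70.92 = $3,248.68
Net pay = $9,522.94 − $3,248.68 = $6,274.26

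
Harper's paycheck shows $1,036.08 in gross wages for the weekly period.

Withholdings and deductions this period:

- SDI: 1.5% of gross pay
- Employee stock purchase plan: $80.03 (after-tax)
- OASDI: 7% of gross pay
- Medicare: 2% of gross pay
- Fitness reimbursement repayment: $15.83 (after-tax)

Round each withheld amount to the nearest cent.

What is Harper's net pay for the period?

$831.43

Medicare: $1,036.08 × 0.02 = $20.72
OASDI: $1,036.08 × 0.07 = $72.53
SDI: $1,036.08 × 0.015 = $15.54
Fitness reimbursement repayment: $15.83
Employee stock purchase plan: $80.03
Total deductions = $20.72 + $72.53 + $15.54 + $15.83 + $80.03 = $204.65
Net pay = $1,036.08 − $204.65 = $831.43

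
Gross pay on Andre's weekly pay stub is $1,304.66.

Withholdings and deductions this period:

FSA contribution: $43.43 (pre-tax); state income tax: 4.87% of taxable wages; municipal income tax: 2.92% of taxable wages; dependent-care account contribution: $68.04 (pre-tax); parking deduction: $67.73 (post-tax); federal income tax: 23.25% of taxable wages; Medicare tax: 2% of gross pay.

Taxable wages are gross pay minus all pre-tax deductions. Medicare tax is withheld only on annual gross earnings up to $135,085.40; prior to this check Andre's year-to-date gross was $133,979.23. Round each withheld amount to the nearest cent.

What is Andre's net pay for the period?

$732.97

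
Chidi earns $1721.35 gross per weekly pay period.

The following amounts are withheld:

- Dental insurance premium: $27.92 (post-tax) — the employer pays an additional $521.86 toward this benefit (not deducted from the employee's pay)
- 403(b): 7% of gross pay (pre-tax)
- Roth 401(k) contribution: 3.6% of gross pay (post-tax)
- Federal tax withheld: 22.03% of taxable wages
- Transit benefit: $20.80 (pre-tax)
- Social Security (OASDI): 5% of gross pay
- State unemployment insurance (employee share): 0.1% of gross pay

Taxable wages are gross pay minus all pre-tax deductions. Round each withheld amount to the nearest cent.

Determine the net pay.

403(b): $1721.35 × 0.07 = $120.49
Transit benefit: $20.80
Pre-tax total = $120.49 + $20.80 = $141.29
Taxable wages = $1721.35 − $141.29 = $1580.06
Federal tax withheld: $1580.06 × 0.2203 = $348.09
State unemployment insurance (employee share): $1721.35 × 0.001 = $1.72
Social Security (OASDI): $1721.35 × 0.05 = $86.07
Dental insurance premium: $27.92
Roth 401(k) contribution: $1721.35 × 0.036 = $61.97
(Employer's $521.86 toward dental insurance premium is not withheld from the employee.)
Total deductions = $120.49 + $20.80 + $348.09 + $1.72 + $86.07 + $27.92 + $61.97 = $667.06
Net pay = $1721.35 − $667.06 = $1054.29

$1054.29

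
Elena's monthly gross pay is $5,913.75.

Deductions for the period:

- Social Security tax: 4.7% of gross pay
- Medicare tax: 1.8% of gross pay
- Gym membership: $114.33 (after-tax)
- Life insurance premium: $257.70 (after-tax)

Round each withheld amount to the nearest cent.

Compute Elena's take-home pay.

Medicare tax: $5,913.75 × 0.018 = $106.45
Social Security tax: $5,913.75 × 0.047 = $277.95
Gym membership: $114.33
Life insurance premium: $257.70
Total deductions = $106.45 + $277.95 + $114.33 + $257.70 = $756.43
Net pay = $5,913.75 − $756.43 = $5,157.32

$5,157.32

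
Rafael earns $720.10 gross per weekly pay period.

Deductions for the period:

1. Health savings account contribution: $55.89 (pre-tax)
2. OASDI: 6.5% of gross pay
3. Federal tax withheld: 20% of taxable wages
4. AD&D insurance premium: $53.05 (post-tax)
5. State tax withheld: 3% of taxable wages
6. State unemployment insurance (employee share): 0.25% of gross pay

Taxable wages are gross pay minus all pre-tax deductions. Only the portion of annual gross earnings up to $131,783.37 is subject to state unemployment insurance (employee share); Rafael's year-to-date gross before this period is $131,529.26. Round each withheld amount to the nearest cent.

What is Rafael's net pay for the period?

$410.94

Health savings account contribution: $55.89
Taxable wages = $720.10 − $55.89 = $664.21
State tax withheld: $664.21 × 0.03 = $19.93
Federal tax withheld: $664.21 × 0.2 = $132.84
State unemployment insurance (employee share): only $131,783.37 − $131,529.26 = $254.11 of this check is subject → $254.11 × 0.0025 = $0.64
OASDI: $720.10 × 0.065 = $46.81
AD&D insurance premium: $53.05
Total deductions = $55.89 + $19.93 + $132.84 + $0.64 + $46.81 + $53.05 = $309.16
Net pay = $720.10 − $309.16 = $410.94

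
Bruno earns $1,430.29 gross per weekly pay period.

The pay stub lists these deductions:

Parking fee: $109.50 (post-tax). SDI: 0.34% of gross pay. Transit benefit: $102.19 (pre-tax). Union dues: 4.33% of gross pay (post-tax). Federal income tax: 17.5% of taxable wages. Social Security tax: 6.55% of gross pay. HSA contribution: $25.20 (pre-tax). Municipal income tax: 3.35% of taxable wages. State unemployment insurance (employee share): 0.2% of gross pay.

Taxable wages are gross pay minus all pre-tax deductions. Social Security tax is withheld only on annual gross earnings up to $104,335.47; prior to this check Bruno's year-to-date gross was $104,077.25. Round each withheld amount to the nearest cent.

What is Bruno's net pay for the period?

HSA contribution: $25.20
Transit benefit: $102.19
Pre-tax total = $25.20 + $102.19 = $127.39
Taxable wages = $1,430.29 − $127.39 = $1,302.90
Municipal income tax: $1,302.90 × 0.0335 = $43.65
Federal income tax: $1,302.90 × 0.175 = $228.01
SDI: $1,430.29 × 0.0034 = $4.86
State unemployment insurance (employee share): $1,430.29 × 0.002 = $2.86
Social Security tax: only $104,335.47 − $104,077.25 = $258.22 of this check is subject → $258.22 × 0.0655 = $16.91
Union dues: $1,430.29 × 0.0433 = $61.93
Parking fee: $109.50
Total deductions = $25.20 + $102.19 + $43.65 + $228.01 + $4.86 + $2.86 + $16.91 + $61.93 + $109.50 = $595.11
Net pay = $1,430.29 − $595.11 = $835.18

$835.18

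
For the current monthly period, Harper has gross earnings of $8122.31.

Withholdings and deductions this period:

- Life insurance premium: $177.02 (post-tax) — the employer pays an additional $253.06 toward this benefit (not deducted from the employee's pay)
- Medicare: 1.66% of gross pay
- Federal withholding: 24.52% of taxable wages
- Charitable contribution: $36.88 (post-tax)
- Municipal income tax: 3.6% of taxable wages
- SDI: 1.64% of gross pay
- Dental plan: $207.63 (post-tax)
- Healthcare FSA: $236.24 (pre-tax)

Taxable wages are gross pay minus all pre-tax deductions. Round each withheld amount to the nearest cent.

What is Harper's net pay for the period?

$4978.94

Healthcare FSA: $236.24
Taxable wages = $8122.31 − $236.24 = $7886.07
Federal withholding: $7886.07 × 0.2452 = $1933.66
Municipal income tax: $7886.07 × 0.036 = $283.90
Medicare: $8122.31 × 0.0166 = $134.83
SDI: $8122.31 × 0.0164 = $133.21
Life insurance premium: $177.02
Charitable contribution: $36.88
Dental plan: $207.63
(Employer's $253.06 toward life insurance premium is not withheld from the employee.)
Total deductions = $236.24 + $1933.66 + $283.90 + $134.83 + $133.21 + $177.02 + $36.88 + $207.63 = $3143.37
Net pay = $8122.31 − $3143.37 = $4978.94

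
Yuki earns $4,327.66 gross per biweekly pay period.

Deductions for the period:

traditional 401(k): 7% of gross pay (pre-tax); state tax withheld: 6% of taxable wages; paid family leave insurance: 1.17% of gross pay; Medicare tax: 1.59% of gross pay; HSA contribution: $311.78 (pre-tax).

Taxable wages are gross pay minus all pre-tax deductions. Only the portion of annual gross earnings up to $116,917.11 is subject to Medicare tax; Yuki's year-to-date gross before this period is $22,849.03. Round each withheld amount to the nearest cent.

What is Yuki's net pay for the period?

Traditional 401(k): $4,327.66 × 0.07 = $302.94
HSA contribution: $311.78
Pre-tax total = $302.94 + $311.78 = $614.72
Taxable wages = $4,327.66 − $614.72 = $3,712.94
State tax withheld: $3,712.94 × 0.06 = $222.78
Paid family leave insurance: $4,327.66 × 0.0117 = $50.63
Medicare tax: cap not yet reached, full $4,327.66 is subject → $4,327.66 × 0.0159 = $68.81
Total deductions = $302.94 + $311.78 + $222.78 + $50.63 + $68.81 = $956.94
Net pay = $4,327.66 − $956.94 = $3,370.72

$3,370.72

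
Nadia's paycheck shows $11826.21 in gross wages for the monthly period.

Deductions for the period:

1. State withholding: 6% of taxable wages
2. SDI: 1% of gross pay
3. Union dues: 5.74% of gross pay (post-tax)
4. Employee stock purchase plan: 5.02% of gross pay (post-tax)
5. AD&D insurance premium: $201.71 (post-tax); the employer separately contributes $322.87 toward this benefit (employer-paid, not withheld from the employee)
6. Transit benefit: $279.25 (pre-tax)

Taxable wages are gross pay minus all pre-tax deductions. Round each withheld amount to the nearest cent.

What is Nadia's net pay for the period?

$9261.67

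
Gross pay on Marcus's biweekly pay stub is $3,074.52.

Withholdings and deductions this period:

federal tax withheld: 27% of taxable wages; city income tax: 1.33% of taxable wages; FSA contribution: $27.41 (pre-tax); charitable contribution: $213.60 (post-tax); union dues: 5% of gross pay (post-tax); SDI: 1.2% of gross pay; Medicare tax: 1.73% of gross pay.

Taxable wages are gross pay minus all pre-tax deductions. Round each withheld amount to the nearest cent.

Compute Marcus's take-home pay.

FSA contribution: $27.41
Taxable wages = $3,074.52 − $27.41 = $3,047.11
Federal tax withheld: $3,047.11 × 0.27 = $822.72
City income tax: $3,047.11 × 0.0133 = $40.53
SDI: $3,074.52 × 0.012 = $36.89
Medicare tax: $3,074.52 × 0.0173 = $53.19
Union dues: $3,074.52 × 0.05 = $153.73
Charitable contribution: $213.60
Total deductions = $27.41 + $822.72 + $40.53 + $36.89 + $53.19 + $153.73 + $213.60 = $1,348.07
Net pay = $3,074.52 − $1,348.07 = $1,726.45

$1,726.45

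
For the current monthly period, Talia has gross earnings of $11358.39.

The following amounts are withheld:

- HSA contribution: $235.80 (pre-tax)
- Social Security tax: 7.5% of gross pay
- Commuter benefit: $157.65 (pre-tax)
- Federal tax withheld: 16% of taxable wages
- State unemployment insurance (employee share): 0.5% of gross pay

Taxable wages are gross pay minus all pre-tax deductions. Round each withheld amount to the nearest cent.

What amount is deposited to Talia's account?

Commuter benefit: $157.65
HSA contribution: $235.80
Pre-tax total = $157.65 + $235.80 = $393.45
Taxable wages = $11358.39 − $393.45 = $10964.94
Federal tax withheld: $10964.94 × 0.16 = $1754.39
Social Security tax: $11358.39 × 0.075 = $851.88
State unemployment insurance (employee share): $11358.39 × 0.005 = $56.79
Total deductions = $157.65 + $235.80 + $1754.39 + $851.88 + $56.79 = $3056.51
Net pay = $11358.39 − $3056.51 = $8301.88

$8301.88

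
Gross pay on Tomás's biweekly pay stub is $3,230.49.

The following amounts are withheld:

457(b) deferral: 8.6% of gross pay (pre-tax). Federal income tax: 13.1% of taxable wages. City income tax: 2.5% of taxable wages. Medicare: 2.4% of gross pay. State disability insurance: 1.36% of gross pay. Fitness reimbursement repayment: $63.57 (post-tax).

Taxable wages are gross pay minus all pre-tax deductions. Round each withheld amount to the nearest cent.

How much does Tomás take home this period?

457(b) deferral: $3,230.49 × 0.086 = $277.82
Taxable wages = $3,230.49 − $277.82 = $2,952.67
Federal income tax: $2,952.67 × 0.131 = $386.80
City income tax: $2,952.67 × 0.025 = $73.82
State disability insurance: $3,230.49 × 0.0136 = $43.93
Medicare: $3,230.49 × 0.024 = $77.53
Fitness reimbursement repayment: $63.57
Total deductions = $277.82 + $386.80 + $73.82 + $43.93 + $77.53 + $63.57 = $923.47
Net pay = $3,230.49 − $923.47 = $2,307.02

$2,307.02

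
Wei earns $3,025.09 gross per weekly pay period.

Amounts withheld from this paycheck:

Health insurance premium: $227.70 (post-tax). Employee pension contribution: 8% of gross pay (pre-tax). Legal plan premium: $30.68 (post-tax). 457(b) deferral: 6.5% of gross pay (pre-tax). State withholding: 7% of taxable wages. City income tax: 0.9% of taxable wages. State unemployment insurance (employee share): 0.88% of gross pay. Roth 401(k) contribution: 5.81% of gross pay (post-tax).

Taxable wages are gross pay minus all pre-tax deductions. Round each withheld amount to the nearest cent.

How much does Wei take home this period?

$1,921.36

457(b) deferral: $3,025.09 × 0.065 = $196.63
Employee pension contribution: $3,025.09 × 0.08 = $242.01
Pre-tax total = $196.63 + $242.01 = $438.64
Taxable wages = $3,025.09 − $438.64 = $2,586.45
State withholding: $2,586.45 × 0.07 = $181.05
City income tax: $2,586.45 × 0.009 = $23.28
State unemployment insurance (employee share): $3,025.09 × 0.0088 = $26.62
Legal plan premium: $30.68
Roth 401(k) contribution: $3,025.09 × 0.0581 = $175.76
Health insurance premium: $227.70
Total deductions = $196.63 + $242.01 + $181.05 + $23.28 + $26.62 + $30.68 + $175.76 + $227.70 = $1,103.73
Net pay = $3,025.09 − $1,103.73 = $1,921.36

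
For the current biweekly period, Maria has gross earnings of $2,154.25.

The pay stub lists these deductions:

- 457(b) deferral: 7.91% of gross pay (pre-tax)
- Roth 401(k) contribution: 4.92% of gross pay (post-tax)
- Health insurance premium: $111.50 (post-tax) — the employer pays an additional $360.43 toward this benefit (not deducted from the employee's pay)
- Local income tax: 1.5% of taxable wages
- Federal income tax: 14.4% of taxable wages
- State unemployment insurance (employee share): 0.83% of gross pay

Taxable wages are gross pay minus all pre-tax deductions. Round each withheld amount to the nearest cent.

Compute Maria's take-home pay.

$1,433.05

457(b) deferral: $2,154.25 × 0.0791 = $170.40
Taxable wages = $2,154.25 − $170.40 = $1,983.85
Local income tax: $1,983.85 × 0.015 = $29.76
Federal income tax: $1,983.85 × 0.144 = $285.67
State unemployment insurance (employee share): $2,154.25 × 0.0083 = $17.88
Roth 401(k) contribution: $2,154.25 × 0.0492 = $105.99
Health insurance premium: $111.50
(Employer's $360.43 toward health insurance premium is not withheld from the employee.)
Total deductions = $170.40 + $29.76 + $285.67 + $17.88 + $105.99 + $111.50 = $721.20
Net pay = $2,154.25 − $721.20 = $1,433.05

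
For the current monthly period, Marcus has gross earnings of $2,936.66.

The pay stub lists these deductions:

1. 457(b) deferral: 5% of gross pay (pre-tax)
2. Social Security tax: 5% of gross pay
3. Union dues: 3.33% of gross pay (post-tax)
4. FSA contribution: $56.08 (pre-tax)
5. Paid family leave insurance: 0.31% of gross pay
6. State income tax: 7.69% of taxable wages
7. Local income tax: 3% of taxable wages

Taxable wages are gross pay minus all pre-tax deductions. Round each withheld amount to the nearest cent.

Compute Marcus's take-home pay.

$2,187.79

457(b) deferral: $2,936.66 × 0.05 = $146.83
FSA contribution: $56.08
Pre-tax total = $146.83 + $56.08 = $202.91
Taxable wages = $2,936.66 − $202.91 = $2,733.75
Local income tax: $2,733.75 × 0.03 = $82.01
State income tax: $2,733.75 × 0.0769 = $210.23
Social Security tax: $2,936.66 × 0.05 = $146.83
Paid family leave insurance: $2,936.66 × 0.0031 = $9.10
Union dues: $2,936.66 × 0.0333 = $97.79
Total deductions = $146.83 + $56.08 + $82.01 + $210.23 + $146.83 + $9.10 + $97.79 = $748.87
Net pay = $2,936.66 − $748.87 = $2,187.79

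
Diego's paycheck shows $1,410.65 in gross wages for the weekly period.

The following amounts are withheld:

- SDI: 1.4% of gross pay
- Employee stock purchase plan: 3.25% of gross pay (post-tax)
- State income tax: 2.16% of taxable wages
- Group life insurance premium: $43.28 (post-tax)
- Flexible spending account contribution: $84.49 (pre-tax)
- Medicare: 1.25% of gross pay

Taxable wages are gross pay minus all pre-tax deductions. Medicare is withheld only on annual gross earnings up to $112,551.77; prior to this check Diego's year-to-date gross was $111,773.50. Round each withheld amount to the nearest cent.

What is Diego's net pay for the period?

Flexible spending account contribution: $84.49
Taxable wages = $1,410.65 − $84.49 = $1,326.16
State income tax: $1,326.16 × 0.0216 = $28.65
SDI: $1,410.65 × 0.014 = $19.75
Medicare: only $112,551.77 − $111,773.50 = $778.27 of this check is subject → $778.27 × 0.0125 = $9.73
Group life insurance premium: $43.28
Employee stock purchase plan: $1,410.65 × 0.0325 = $45.85
Total deductions = $84.49 + $28.65 + $19.75 + $9.73 + $43.28 + $45.85 = $231.75
Net pay = $1,410.65 − $231.75 = $1,178.90

$1,178.90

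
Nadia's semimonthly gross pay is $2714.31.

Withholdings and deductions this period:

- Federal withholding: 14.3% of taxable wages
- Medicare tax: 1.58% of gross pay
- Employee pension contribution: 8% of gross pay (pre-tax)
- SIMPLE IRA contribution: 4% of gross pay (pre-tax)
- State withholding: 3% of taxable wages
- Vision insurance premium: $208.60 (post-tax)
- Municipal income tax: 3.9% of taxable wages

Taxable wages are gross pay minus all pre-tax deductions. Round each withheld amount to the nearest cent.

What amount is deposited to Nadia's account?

SIMPLE IRA contribution: $2714.31 × 0.04 = $108.57
Employee pension contribution: $2714.31 × 0.08 = $217.14
Pre-tax total = $108.57 + $217.14 = $325.71
Taxable wages = $2714.31 − $325.71 = $2388.60
Municipal income tax: $2388.60 × 0.039 = $93.16
Federal withholding: $2388.60 × 0.143 = $341.57
State withholding: $2388.60 × 0.03 = $71.66
Medicare tax: $2714.31 × 0.0158 = $42.89
Vision insurance premium: $208.60
Total deductions = $108.57 + $217.14 + $93.16 + $341.57 + $71.66 + $42.89 + $208.60 = $1083.59
Net pay = $2714.31 − $1083.59 = $1630.72

$1630.72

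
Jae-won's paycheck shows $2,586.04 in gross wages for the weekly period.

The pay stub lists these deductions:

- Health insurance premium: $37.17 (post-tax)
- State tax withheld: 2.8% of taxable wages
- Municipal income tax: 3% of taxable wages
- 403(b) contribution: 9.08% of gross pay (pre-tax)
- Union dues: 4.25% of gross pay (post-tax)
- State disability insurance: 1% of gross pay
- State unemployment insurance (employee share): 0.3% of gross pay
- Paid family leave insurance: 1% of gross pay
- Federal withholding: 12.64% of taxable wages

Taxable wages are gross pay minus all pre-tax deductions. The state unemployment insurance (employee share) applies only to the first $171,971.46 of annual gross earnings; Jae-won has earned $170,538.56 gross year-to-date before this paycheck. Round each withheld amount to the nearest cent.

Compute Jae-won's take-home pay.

$1,714.56

403(b) contribution: $2,586.04 × 0.0908 = $234.81
Taxable wages = $2,586.04 − $234.81 = $2,351.23
Federal withholding: $2,351.23 × 0.1264 = $297.20
Municipal income tax: $2,351.23 × 0.03 = $70.54
State tax withheld: $2,351.23 × 0.028 = $65.83
Paid family leave insurance: $2,586.04 × 0.01 = $25.86
State unemployment insurance (employee share): only $171,971.46 − $170,538.56 = $1,432.90 of this check is subject → $1,432.90 × 0.003 = $4.30
State disability insurance: $2,586.04 × 0.01 = $25.86
Union dues: $2,586.04 × 0.0425 = $109.91
Health insurance premium: $37.17
Total deductions = $234.81 + $297.20 + $70.54 + $65.83 + $25.86 + $4.30 + $25.86 + $109.91 + $37.17 = $871.48
Net pay = $2,586.04 − $871.48 = $1,714.56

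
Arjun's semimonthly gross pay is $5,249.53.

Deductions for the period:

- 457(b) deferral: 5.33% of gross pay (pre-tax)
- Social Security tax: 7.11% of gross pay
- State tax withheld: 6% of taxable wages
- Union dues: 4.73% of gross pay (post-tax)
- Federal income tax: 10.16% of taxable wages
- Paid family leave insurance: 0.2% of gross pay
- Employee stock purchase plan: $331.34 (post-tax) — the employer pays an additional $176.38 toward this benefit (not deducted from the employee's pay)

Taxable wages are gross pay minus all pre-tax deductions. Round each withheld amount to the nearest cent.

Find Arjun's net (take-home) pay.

457(b) deferral: $5,249.53 × 0.0533 = $279.80
Taxable wages = $5,249.53 − $279.80 = $4,969.73
Federal income tax: $4,969.73 × 0.1016 = $504.92
State tax withheld: $4,969.73 × 0.06 = $298.18
Social Security tax: $5,249.53 × 0.0711 = $373.24
Paid family leave insurance: $5,249.53 × 0.002 = $10.50
Union dues: $5,249.53 × 0.0473 = $248.30
Employee stock purchase plan: $331.34
(Employer's $176.38 toward employee stock purchase plan is not withheld from the employee.)
Total deductions = $279.80 + $504.92 + $298.18 + $373.24 + $10.50 + $248.30 + $331.34 = $2,046.28
Net pay = $5,249.53 − $2,046.28 = $3,203.25

$3,203.25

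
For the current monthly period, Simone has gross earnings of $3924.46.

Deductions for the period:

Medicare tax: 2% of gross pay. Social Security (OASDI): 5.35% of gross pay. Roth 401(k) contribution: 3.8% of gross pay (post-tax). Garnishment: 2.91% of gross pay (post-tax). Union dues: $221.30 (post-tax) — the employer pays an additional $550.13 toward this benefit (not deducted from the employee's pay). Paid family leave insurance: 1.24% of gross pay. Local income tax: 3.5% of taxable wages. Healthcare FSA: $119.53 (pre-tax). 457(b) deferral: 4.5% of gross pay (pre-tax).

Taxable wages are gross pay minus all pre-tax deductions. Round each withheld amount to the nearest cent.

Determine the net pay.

457(b) deferral: $3924.46 × 0.045 = $176.60
Healthcare FSA: $119.53
Pre-tax total = $176.60 + $119.53 = $296.13
Taxable wages = $3924.46 − $296.13 = $3628.33
Local income tax: $3628.33 × 0.035 = $126.99
Paid family leave insurance: $3924.46 × 0.0124 = $48.66
Medicare tax: $3924.46 × 0.02 = $78.49
Social Security (OASDI): $3924.46 × 0.0535 = $209.96
Union dues: $221.30
Roth 401(k) contribution: $3924.46 × 0.038 = $149.13
Garnishment: $3924.46 × 0.0291 = $114.20
(Employer's $550.13 toward union dues is not withheld from the employee.)
Total deductions = $176.60 + $119.53 + $126.99 + $48.66 + $78.49 + $209.96 + $221.30 + $149.13 + $114.20 = $1244.86
Net pay = $3924.46 − $1244.86 = $2679.60

$2679.60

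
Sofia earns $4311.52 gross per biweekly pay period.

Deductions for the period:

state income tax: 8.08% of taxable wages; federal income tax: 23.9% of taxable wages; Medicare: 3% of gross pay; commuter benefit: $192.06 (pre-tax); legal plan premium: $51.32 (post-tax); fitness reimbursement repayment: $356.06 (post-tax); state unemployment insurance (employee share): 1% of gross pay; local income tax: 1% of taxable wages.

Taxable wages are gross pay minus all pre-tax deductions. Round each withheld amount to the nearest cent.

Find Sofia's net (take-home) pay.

Commuter benefit: $192.06
Taxable wages = $4311.52 − $192.06 = $4119.46
Local income tax: $4119.46 × 0.01 = $41.19
State income tax: $4119.46 × 0.0808 = $332.85
Federal income tax: $4119.46 × 0.239 = $984.55
Medicare: $4311.52 × 0.03 = $129.35
State unemployment insurance (employee share): $4311.52 × 0.01 = $43.12
Legal plan premium: $51.32
Fitness reimbursement repayment: $356.06
Total deductions = $192.06 + $41.19 + $332.85 + $984.55 + $129.35 + $43.12 + $51.32 + $356.06 = $2130.50
Net pay = $4311.52 − $2130.50 = $2181.02

$2181.02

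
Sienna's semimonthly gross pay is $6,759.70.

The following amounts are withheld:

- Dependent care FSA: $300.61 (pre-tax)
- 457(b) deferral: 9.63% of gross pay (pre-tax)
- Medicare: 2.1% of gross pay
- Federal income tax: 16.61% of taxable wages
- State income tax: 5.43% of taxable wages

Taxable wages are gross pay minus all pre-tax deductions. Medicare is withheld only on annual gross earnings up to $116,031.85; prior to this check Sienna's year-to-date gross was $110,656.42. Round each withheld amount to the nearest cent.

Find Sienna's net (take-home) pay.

$4,415.14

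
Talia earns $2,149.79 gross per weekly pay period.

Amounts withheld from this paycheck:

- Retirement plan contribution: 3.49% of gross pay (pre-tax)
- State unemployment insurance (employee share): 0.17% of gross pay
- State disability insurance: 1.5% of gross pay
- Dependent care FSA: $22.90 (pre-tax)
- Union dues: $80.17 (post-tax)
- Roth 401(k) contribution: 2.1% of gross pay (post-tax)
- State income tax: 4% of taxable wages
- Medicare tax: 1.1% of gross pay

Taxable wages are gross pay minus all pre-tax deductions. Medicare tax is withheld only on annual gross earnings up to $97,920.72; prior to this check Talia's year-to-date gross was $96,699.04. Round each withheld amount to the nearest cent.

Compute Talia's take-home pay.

Retirement plan contribution: $2,149.79 × 0.0349 = $75.03
Dependent care FSA: $22.90
Pre-tax total = $75.03 + $22.90 = $97.93
Taxable wages = $2,149.79 − $97.93 = $2,051.86
State income tax: $2,051.86 × 0.04 = $82.07
State disability insurance: $2,149.79 × 0.015 = $32.25
State unemployment insurance (employee share): $2,149.79 × 0.0017 = $3.65
Medicare tax: only $97,920.72 − $96,699.04 = $1,221.68 of this check is subject → $1,221.68 × 0.011 = $13.44
Roth 401(k) contribution: $2,149.79 × 0.021 = $45.15
Union dues: $80.17
Total deductions = $75.03 + $22.90 + $82.07 + $32.25 + $3.65 + $13.44 + $45.15 + $80.17 = $354.66
Net pay = $2,149.79 − $354.66 = $1,795.13

$1,795.13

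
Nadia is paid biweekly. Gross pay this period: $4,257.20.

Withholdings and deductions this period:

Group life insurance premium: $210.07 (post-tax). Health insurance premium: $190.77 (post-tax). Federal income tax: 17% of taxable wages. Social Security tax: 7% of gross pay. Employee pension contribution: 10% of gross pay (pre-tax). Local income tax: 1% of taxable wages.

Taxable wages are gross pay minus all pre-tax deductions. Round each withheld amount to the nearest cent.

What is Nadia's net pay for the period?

$2,442.98

Employee pension contribution: $4,257.20 × 0.1 = $425.72
Taxable wages = $4,257.20 − $425.72 = $3,831.48
Local income tax: $3,831.48 × 0.01 = $38.31
Federal income tax: $3,831.48 × 0.17 = $651.35
Social Security tax: $4,257.20 × 0.07 = $298.00
Health insurance premium: $190.77
Group life insurance premium: $210.07
Total deductions = $425.72 + $38.31 + $651.35 + $298.00 + $190.77 + $210.07 = $1,814.22
Net pay = $4,257.20 − $1,814.22 = $2,442.98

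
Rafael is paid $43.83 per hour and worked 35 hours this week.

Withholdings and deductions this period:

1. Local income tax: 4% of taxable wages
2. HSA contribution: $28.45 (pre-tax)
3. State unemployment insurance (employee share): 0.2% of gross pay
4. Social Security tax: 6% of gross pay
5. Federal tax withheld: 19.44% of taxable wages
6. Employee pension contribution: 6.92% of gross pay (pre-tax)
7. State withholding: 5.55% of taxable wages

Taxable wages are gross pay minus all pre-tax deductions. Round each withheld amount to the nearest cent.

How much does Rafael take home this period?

$898.63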